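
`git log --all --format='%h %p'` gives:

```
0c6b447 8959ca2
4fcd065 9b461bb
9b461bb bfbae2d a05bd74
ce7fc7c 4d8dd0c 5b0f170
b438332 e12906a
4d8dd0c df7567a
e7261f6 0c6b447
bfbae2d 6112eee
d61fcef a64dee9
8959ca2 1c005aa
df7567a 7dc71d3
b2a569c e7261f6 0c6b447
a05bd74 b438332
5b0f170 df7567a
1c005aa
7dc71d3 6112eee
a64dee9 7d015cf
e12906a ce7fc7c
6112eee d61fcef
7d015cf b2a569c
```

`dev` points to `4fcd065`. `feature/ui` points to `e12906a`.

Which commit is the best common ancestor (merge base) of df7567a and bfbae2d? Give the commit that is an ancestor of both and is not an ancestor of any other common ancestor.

6112eee

Ancestors of df7567a: {0c6b447, 1c005aa, 6112eee, 7d015cf, 7dc71d3, 8959ca2, a64dee9, b2a569c, d61fcef, df7567a, e7261f6}.
Ancestors of bfbae2d: {0c6b447, 1c005aa, 6112eee, 7d015cf, 8959ca2, a64dee9, b2a569c, bfbae2d, d61fcef, e7261f6}.
Common ancestors: {0c6b447, 1c005aa, 6112eee, 7d015cf, 8959ca2, a64dee9, b2a569c, d61fcef, e7261f6}.
Among these, 6112eee is not an ancestor of any other common ancestor — it is the merge base.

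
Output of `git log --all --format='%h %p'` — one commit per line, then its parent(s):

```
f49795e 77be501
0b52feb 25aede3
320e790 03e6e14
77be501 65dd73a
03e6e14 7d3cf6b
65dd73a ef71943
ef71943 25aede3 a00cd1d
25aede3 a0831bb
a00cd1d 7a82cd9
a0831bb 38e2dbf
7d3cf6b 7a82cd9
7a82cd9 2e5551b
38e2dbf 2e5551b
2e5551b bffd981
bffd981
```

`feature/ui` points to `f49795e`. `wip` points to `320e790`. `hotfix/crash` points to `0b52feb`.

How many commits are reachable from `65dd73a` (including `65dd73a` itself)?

Walking parent pointers from 65dd73a: reachable set = {25aede3, 2e5551b, 38e2dbf, 65dd73a, 7a82cd9, a00cd1d, a0831bb, bffd981, ef71943}.
That is 9 commits.

9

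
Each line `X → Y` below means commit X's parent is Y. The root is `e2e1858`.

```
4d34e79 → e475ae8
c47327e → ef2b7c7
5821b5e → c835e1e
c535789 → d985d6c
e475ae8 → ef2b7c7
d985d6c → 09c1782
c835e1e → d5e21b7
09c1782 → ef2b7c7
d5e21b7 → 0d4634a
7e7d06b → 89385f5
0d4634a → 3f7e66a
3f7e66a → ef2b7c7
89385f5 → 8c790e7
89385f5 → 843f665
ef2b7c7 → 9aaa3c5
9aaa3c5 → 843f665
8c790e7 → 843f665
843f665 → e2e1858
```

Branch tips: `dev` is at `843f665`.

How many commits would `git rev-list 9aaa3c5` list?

3

Walking parent pointers from 9aaa3c5: reachable set = {843f665, 9aaa3c5, e2e1858}.
That is 3 commits.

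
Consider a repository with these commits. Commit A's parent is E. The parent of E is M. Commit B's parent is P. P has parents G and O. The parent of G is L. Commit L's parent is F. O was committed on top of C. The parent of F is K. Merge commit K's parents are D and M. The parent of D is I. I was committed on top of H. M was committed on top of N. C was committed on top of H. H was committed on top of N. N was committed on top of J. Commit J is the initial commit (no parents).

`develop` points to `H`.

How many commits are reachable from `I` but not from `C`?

Reachable from I: {H, I, J, N}.
Reachable from C: {C, H, J, N}.
In I's history but not C's: {I} — 1 commit.

1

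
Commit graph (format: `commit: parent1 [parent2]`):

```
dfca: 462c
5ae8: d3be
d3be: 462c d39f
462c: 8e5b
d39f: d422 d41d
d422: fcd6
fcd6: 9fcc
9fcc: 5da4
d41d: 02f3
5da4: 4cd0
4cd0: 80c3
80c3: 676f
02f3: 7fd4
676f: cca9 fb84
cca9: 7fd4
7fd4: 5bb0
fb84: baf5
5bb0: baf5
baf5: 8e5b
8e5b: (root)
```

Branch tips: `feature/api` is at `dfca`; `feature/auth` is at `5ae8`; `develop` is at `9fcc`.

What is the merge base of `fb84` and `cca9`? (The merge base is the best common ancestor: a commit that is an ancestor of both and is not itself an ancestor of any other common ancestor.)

baf5

Ancestors of fb84: {8e5b, baf5, fb84}.
Ancestors of cca9: {5bb0, 7fd4, 8e5b, baf5, cca9}.
Common ancestors: {8e5b, baf5}.
Among these, baf5 is not an ancestor of any other common ancestor — it is the merge base.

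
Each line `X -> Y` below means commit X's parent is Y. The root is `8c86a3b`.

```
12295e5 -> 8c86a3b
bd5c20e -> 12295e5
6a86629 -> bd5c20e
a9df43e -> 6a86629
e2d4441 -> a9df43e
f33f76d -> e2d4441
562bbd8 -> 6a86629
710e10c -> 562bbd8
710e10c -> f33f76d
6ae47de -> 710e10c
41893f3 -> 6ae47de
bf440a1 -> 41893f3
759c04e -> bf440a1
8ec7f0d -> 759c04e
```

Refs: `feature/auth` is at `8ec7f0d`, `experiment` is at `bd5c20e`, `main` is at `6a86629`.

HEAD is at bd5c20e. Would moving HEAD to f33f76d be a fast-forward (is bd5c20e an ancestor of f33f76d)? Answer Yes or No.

A fast-forward from bd5c20e to f33f76d is possible iff bd5c20e is an ancestor of f33f76d.
Ancestors of f33f76d: {12295e5, 6a86629, 8c86a3b, a9df43e, bd5c20e, e2d4441, f33f76d}.
bd5c20e is among them, so fast-forward is possible.

Yes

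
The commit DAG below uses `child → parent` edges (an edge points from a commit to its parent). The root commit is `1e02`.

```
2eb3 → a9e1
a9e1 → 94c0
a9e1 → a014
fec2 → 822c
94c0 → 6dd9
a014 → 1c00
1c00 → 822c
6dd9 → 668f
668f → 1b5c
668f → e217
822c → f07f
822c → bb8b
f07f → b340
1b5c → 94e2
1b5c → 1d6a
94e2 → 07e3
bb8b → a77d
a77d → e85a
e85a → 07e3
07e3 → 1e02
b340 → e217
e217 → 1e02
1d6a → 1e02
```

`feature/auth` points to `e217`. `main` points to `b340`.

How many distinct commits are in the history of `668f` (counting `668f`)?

7

Walking parent pointers from 668f: reachable set = {07e3, 1b5c, 1d6a, 1e02, 668f, 94e2, e217}.
That is 7 commits.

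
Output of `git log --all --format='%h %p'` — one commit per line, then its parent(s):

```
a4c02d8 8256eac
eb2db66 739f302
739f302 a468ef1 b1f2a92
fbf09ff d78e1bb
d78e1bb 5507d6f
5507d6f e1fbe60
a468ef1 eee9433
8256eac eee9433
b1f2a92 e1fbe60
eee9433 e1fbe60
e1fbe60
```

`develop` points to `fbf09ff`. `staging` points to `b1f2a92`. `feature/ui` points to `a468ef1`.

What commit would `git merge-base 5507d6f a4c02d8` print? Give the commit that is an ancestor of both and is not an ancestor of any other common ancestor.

e1fbe60

Ancestors of 5507d6f: {5507d6f, e1fbe60}.
Ancestors of a4c02d8: {8256eac, a4c02d8, e1fbe60, eee9433}.
Common ancestors: {e1fbe60}.
The only common ancestor is e1fbe60, so it is the merge base.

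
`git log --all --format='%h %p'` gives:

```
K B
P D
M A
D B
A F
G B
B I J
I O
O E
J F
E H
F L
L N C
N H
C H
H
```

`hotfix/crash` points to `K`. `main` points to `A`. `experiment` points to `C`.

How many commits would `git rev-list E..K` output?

Reachable from K: {B, C, E, F, H, I, J, K, L, N, O}.
Reachable from E: {E, H}.
In K's history but not E's: {B, C, F, I, J, K, L, N, O} — 9 commits.

9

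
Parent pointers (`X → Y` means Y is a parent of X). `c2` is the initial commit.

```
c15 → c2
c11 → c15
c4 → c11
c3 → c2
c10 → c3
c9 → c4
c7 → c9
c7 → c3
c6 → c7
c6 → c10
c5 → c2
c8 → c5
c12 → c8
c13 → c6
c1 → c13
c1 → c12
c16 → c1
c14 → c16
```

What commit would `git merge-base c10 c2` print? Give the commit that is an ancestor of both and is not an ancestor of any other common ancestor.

c2

Ancestors of c10: {c10, c2, c3}.
Ancestors of c2: {c2}.
Common ancestors: {c2}.
The only common ancestor is c2, so it is the merge base.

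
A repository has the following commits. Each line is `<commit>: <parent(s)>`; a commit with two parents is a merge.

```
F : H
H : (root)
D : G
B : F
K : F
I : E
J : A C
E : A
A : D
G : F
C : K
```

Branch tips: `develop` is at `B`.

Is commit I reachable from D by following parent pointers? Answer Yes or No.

Ancestors of D: {D, F, G, H}.
I is not in that set, so it is not an ancestor of D.

No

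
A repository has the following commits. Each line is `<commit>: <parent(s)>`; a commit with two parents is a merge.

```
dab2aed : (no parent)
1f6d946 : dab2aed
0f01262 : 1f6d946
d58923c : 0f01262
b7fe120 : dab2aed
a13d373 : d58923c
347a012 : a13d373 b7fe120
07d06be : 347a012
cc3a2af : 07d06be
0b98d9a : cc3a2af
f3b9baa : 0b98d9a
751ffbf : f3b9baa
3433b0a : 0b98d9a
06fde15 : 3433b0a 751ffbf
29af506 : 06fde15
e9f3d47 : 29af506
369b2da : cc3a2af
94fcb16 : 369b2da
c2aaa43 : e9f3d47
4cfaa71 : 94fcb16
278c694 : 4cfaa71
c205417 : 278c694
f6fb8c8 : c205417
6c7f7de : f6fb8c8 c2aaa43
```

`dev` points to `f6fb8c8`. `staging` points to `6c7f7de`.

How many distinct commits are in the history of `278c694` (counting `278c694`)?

13

Walking parent pointers from 278c694: reachable set = {07d06be, 0f01262, 1f6d946, 278c694, 347a012, 369b2da, 4cfaa71, 94fcb16, a13d373, b7fe120, cc3a2af, d58923c, dab2aed}.
That is 13 commits.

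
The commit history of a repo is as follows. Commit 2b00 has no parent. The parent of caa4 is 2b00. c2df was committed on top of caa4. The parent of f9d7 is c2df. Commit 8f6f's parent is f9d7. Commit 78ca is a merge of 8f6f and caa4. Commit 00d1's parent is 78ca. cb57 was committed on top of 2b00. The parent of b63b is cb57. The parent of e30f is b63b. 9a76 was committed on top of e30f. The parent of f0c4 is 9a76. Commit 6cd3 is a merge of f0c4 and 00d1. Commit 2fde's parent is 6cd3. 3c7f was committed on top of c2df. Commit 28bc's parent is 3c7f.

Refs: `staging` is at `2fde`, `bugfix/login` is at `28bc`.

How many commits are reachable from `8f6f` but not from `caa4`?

3

Reachable from 8f6f: {2b00, 8f6f, c2df, caa4, f9d7}.
Reachable from caa4: {2b00, caa4}.
In 8f6f's history but not caa4's: {8f6f, c2df, f9d7} — 3 commits.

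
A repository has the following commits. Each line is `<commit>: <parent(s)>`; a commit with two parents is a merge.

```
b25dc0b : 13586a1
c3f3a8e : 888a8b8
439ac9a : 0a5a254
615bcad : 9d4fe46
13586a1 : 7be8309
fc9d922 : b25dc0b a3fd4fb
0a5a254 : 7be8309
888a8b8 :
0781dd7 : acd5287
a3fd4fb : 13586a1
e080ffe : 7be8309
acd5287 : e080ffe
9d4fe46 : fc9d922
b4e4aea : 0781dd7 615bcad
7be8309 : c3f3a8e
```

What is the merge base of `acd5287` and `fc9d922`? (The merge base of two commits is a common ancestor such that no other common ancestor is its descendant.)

7be8309

Ancestors of acd5287: {7be8309, 888a8b8, acd5287, c3f3a8e, e080ffe}.
Ancestors of fc9d922: {13586a1, 7be8309, 888a8b8, a3fd4fb, b25dc0b, c3f3a8e, fc9d922}.
Common ancestors: {7be8309, 888a8b8, c3f3a8e}.
Among these, 7be8309 is not an ancestor of any other common ancestor — it is the merge base.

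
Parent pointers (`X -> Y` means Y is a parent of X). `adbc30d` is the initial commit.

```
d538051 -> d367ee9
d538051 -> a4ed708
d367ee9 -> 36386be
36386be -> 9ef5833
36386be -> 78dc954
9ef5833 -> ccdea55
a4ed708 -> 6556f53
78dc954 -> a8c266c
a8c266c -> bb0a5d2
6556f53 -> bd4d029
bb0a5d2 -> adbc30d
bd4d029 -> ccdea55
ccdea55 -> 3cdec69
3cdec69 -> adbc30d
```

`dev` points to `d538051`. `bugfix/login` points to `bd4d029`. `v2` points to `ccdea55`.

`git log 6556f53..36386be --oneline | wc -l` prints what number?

5

Reachable from 36386be: {36386be, 3cdec69, 78dc954, 9ef5833, a8c266c, adbc30d, bb0a5d2, ccdea55}.
Reachable from 6556f53: {3cdec69, 6556f53, adbc30d, bd4d029, ccdea55}.
In 36386be's history but not 6556f53's: {36386be, 78dc954, 9ef5833, a8c266c, bb0a5d2} — 5 commits.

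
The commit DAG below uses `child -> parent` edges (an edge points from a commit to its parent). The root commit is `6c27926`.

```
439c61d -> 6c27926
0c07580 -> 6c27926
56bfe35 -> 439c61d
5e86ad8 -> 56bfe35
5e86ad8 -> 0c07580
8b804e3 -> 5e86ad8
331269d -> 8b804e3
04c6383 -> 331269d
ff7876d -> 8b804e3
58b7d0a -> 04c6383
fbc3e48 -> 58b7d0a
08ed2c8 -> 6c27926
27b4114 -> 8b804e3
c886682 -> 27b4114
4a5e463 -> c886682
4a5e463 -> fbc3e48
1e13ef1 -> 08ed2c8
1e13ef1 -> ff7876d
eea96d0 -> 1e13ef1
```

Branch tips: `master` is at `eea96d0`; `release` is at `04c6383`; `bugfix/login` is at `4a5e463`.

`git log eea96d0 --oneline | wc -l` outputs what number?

10

Walking parent pointers from eea96d0: reachable set = {08ed2c8, 0c07580, 1e13ef1, 439c61d, 56bfe35, 5e86ad8, 6c27926, 8b804e3, eea96d0, ff7876d}.
That is 10 commits.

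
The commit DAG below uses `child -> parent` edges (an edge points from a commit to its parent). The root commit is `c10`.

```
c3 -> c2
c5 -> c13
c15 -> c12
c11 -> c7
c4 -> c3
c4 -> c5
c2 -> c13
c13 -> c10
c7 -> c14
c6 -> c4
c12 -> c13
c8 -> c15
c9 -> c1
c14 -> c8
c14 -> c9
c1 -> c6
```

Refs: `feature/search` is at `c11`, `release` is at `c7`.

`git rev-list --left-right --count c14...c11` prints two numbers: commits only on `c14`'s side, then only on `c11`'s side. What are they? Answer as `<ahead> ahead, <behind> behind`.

Reachable from c14: {c1, c10, c12, c13, c14, c15, c2, c3, c4, c5, c6, c8, c9}.
Reachable from c11: {c1, c10, c11, c12, c13, c14, c15, c2, c3, c4, c5, c6, c7, c8, c9}.
Only in c14's history (ahead): {} — 0.
Only in c11's history (behind): {c11, c7} — 2.

0 ahead, 2 behind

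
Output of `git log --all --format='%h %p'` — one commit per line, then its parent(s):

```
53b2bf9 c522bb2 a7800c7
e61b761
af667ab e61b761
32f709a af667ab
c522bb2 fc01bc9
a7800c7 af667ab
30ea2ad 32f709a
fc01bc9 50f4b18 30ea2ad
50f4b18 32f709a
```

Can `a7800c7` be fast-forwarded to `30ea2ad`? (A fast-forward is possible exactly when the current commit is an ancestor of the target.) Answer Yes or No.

A fast-forward from a7800c7 to 30ea2ad is possible iff a7800c7 is an ancestor of 30ea2ad.
Ancestors of 30ea2ad: {30ea2ad, 32f709a, af667ab, e61b761}.
a7800c7 is not among them, so fast-forward is not possible.

No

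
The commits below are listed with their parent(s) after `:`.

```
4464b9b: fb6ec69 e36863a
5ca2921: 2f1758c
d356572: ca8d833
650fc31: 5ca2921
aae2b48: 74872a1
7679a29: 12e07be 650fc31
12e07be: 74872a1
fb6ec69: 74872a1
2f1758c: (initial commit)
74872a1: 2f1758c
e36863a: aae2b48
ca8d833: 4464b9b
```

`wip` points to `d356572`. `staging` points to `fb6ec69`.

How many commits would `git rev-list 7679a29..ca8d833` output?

5

Reachable from ca8d833: {2f1758c, 4464b9b, 74872a1, aae2b48, ca8d833, e36863a, fb6ec69}.
Reachable from 7679a29: {12e07be, 2f1758c, 5ca2921, 650fc31, 74872a1, 7679a29}.
In ca8d833's history but not 7679a29's: {4464b9b, aae2b48, ca8d833, e36863a, fb6ec69} — 5 commits.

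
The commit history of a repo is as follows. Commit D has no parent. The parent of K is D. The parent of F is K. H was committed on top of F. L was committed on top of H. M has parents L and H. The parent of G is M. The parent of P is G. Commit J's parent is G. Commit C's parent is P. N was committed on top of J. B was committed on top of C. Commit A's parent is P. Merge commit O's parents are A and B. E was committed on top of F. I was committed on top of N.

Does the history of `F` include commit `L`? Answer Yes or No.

No

Ancestors of F: {D, F, K}.
L is not in that set, so it is not an ancestor of F.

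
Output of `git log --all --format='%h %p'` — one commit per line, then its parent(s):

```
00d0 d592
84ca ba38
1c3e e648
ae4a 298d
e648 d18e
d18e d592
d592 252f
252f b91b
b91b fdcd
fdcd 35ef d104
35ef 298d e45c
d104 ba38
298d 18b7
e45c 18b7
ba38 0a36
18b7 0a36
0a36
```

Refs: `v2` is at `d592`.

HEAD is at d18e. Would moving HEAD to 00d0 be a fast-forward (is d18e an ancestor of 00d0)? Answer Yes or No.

A fast-forward from d18e to 00d0 is possible iff d18e is an ancestor of 00d0.
Ancestors of 00d0: {00d0, 0a36, 18b7, 252f, 298d, 35ef, b91b, ba38, d104, d592, e45c, fdcd}.
d18e is not among them, so fast-forward is not possible.

No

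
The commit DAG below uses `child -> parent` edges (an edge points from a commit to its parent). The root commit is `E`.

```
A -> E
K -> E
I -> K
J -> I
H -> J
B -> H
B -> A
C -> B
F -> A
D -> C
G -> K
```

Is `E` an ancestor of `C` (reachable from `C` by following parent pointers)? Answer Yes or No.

Ancestors of C (commits reachable by following parents): {A, B, C, E, H, I, J, K}.
E is in that set, so it is an ancestor of C.

Yes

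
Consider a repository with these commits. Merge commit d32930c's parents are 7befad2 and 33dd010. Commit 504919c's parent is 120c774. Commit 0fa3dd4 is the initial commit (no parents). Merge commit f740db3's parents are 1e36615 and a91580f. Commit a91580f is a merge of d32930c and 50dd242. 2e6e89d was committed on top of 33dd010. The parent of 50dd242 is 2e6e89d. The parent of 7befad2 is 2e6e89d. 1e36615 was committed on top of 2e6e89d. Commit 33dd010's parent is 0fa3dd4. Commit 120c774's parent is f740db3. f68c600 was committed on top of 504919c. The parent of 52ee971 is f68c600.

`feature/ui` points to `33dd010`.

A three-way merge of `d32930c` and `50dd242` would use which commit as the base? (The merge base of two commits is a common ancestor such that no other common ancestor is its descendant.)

Ancestors of d32930c: {0fa3dd4, 2e6e89d, 33dd010, 7befad2, d32930c}.
Ancestors of 50dd242: {0fa3dd4, 2e6e89d, 33dd010, 50dd242}.
Common ancestors: {0fa3dd4, 2e6e89d, 33dd010}.
Among these, 2e6e89d is not an ancestor of any other common ancestor — it is the merge base.

2e6e89d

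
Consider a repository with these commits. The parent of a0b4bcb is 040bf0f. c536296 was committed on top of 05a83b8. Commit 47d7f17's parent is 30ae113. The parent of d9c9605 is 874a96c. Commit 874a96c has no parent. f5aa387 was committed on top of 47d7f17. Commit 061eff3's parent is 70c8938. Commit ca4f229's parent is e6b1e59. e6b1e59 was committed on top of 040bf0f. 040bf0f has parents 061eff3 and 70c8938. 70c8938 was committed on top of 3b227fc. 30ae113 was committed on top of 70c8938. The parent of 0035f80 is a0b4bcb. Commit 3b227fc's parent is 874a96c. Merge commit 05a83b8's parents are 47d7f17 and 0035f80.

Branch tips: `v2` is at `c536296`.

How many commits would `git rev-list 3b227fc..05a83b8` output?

8

Reachable from 05a83b8: {0035f80, 040bf0f, 05a83b8, 061eff3, 30ae113, 3b227fc, 47d7f17, 70c8938, 874a96c, a0b4bcb}.
Reachable from 3b227fc: {3b227fc, 874a96c}.
In 05a83b8's history but not 3b227fc's: {0035f80, 040bf0f, 05a83b8, 061eff3, 30ae113, 47d7f17, 70c8938, a0b4bcb} — 8 commits.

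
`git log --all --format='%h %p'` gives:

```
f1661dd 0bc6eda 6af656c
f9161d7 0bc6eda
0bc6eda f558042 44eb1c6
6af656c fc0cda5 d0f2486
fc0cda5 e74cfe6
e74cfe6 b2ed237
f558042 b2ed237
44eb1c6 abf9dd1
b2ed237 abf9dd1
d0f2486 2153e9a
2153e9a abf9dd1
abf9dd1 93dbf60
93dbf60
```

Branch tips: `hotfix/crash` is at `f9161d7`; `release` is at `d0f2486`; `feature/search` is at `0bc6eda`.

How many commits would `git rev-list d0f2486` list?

4

Walking parent pointers from d0f2486: reachable set = {2153e9a, 93dbf60, abf9dd1, d0f2486}.
That is 4 commits.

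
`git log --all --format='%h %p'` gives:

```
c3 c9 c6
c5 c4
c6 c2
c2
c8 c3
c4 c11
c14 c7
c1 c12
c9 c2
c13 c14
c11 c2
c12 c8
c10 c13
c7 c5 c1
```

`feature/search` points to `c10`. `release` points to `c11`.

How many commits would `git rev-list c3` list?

Walking parent pointers from c3: reachable set = {c2, c3, c6, c9}.
That is 4 commits.

4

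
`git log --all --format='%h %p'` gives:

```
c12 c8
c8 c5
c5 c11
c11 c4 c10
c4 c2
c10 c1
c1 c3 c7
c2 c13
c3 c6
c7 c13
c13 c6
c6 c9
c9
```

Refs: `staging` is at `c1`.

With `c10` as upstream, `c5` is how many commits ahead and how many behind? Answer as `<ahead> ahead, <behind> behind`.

4 ahead, 0 behind

Reachable from c5: {c1, c10, c11, c13, c2, c3, c4, c5, c6, c7, c9}.
Reachable from c10: {c1, c10, c13, c3, c6, c7, c9}.
Only in c5's history (ahead): {c11, c2, c4, c5} — 4.
Only in c10's history (behind): {} — 0.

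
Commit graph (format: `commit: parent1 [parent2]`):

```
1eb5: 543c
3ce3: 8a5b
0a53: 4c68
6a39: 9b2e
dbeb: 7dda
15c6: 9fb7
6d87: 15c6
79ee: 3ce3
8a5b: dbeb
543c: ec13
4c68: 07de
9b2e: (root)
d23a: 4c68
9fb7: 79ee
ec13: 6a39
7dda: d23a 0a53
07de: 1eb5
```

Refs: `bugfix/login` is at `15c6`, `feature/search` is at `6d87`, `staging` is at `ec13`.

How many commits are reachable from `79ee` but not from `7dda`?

Reachable from 79ee: {07de, 0a53, 1eb5, 3ce3, 4c68, 543c, 6a39, 79ee, 7dda, 8a5b, 9b2e, d23a, dbeb, ec13}.
Reachable from 7dda: {07de, 0a53, 1eb5, 4c68, 543c, 6a39, 7dda, 9b2e, d23a, ec13}.
In 79ee's history but not 7dda's: {3ce3, 79ee, 8a5b, dbeb} — 4 commits.

4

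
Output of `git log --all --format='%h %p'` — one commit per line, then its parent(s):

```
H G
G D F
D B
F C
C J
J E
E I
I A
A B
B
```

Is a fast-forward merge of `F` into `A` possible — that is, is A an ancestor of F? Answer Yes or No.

A fast-forward from A to F is possible iff A is an ancestor of F.
Ancestors of F: {A, B, C, E, F, I, J}.
A is among them, so fast-forward is possible.

Yes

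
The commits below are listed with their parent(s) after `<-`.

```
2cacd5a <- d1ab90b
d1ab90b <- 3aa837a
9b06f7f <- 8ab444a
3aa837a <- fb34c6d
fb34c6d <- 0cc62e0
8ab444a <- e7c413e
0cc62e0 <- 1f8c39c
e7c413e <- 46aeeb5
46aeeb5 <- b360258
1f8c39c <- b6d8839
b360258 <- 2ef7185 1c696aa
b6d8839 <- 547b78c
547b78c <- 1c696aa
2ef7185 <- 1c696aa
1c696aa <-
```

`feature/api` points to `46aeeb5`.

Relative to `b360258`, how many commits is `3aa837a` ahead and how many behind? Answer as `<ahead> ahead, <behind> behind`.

6 ahead, 2 behind

Reachable from 3aa837a: {0cc62e0, 1c696aa, 1f8c39c, 3aa837a, 547b78c, b6d8839, fb34c6d}.
Reachable from b360258: {1c696aa, 2ef7185, b360258}.
Only in 3aa837a's history (ahead): {0cc62e0, 1f8c39c, 3aa837a, 547b78c, b6d8839, fb34c6d} — 6.
Only in b360258's history (behind): {2ef7185, b360258} — 2.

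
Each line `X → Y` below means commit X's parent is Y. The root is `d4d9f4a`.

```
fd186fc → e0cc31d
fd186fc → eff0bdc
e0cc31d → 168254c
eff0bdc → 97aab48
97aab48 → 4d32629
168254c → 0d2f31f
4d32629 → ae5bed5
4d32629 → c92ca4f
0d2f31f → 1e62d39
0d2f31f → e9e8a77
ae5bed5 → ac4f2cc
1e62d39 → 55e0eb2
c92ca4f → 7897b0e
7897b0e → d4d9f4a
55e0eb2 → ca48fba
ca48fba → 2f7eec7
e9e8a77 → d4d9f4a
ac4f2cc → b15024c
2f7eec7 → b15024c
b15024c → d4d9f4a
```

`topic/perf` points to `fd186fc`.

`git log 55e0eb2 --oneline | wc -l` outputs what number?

Walking parent pointers from 55e0eb2: reachable set = {2f7eec7, 55e0eb2, b15024c, ca48fba, d4d9f4a}.
That is 5 commits.

5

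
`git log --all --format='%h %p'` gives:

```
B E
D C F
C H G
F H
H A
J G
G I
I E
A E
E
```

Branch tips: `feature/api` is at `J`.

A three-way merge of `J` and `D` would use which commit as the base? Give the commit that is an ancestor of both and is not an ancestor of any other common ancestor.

G

Ancestors of J: {E, G, I, J}.
Ancestors of D: {A, C, D, E, F, G, H, I}.
Common ancestors: {E, G, I}.
Among these, G is not an ancestor of any other common ancestor — it is the merge base.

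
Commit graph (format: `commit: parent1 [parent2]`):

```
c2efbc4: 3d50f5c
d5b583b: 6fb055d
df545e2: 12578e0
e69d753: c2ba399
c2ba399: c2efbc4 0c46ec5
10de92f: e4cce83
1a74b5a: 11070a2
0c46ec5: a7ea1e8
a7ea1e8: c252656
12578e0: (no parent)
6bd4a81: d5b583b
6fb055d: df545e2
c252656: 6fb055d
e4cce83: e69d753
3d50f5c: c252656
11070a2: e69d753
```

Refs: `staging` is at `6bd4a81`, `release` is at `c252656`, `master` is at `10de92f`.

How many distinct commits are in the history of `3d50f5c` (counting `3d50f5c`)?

Walking parent pointers from 3d50f5c: reachable set = {12578e0, 3d50f5c, 6fb055d, c252656, df545e2}.
That is 5 commits.

5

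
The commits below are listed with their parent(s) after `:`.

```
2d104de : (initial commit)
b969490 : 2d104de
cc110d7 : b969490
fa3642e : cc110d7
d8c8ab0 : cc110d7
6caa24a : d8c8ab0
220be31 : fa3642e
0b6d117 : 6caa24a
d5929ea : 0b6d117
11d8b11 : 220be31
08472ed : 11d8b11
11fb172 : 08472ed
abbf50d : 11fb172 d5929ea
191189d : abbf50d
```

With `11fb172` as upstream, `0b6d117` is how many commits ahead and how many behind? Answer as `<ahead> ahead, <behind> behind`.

Reachable from 0b6d117: {0b6d117, 2d104de, 6caa24a, b969490, cc110d7, d8c8ab0}.
Reachable from 11fb172: {08472ed, 11d8b11, 11fb172, 220be31, 2d104de, b969490, cc110d7, fa3642e}.
Only in 0b6d117's history (ahead): {0b6d117, 6caa24a, d8c8ab0} — 3.
Only in 11fb172's history (behind): {08472ed, 11d8b11, 11fb172, 220be31, fa3642e} — 5.

3 ahead, 5 behind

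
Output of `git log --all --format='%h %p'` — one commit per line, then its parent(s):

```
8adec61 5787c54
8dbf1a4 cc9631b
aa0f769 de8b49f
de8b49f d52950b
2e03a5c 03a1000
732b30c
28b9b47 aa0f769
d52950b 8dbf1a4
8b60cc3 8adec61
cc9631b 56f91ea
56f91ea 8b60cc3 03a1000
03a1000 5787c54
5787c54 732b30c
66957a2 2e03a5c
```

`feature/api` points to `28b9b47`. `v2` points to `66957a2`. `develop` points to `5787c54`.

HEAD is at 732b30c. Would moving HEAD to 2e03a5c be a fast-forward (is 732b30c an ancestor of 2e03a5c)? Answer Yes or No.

A fast-forward from 732b30c to 2e03a5c is possible iff 732b30c is an ancestor of 2e03a5c.
Ancestors of 2e03a5c: {03a1000, 2e03a5c, 5787c54, 732b30c}.
732b30c is among them, so fast-forward is possible.

Yes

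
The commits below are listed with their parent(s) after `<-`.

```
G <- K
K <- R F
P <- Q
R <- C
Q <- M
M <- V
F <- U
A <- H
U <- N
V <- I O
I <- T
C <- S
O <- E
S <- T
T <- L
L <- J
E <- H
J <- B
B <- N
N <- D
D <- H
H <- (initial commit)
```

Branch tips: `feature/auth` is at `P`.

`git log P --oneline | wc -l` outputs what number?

14

Walking parent pointers from P: reachable set = {B, D, E, H, I, J, L, M, N, O, P, Q, T, V}.
That is 14 commits.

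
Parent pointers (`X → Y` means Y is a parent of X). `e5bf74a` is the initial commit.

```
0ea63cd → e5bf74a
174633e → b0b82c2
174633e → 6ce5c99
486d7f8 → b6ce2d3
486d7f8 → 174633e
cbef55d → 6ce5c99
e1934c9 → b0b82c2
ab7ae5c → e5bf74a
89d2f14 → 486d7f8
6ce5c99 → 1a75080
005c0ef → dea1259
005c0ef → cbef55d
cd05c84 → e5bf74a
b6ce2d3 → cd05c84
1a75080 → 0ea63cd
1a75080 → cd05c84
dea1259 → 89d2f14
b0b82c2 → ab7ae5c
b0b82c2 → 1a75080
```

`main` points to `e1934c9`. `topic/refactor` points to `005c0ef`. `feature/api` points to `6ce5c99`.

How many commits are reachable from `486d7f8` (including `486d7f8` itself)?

Walking parent pointers from 486d7f8: reachable set = {0ea63cd, 174633e, 1a75080, 486d7f8, 6ce5c99, ab7ae5c, b0b82c2, b6ce2d3, cd05c84, e5bf74a}.
That is 10 commits.

10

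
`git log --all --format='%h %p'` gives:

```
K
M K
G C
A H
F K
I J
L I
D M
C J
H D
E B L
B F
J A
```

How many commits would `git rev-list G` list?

Walking parent pointers from G: reachable set = {A, C, D, G, H, J, K, M}.
That is 8 commits.

8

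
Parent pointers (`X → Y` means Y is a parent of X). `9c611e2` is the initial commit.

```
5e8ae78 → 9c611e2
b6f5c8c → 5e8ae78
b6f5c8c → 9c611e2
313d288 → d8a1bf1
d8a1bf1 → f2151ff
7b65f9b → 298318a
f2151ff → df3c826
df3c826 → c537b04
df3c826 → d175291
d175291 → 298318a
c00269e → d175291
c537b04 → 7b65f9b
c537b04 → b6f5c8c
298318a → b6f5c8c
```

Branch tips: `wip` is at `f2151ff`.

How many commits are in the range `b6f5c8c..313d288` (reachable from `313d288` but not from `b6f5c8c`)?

8

Reachable from 313d288: {298318a, 313d288, 5e8ae78, 7b65f9b, 9c611e2, b6f5c8c, c537b04, d175291, d8a1bf1, df3c826, f2151ff}.
Reachable from b6f5c8c: {5e8ae78, 9c611e2, b6f5c8c}.
In 313d288's history but not b6f5c8c's: {298318a, 313d288, 7b65f9b, c537b04, d175291, d8a1bf1, df3c826, f2151ff} — 8 commits.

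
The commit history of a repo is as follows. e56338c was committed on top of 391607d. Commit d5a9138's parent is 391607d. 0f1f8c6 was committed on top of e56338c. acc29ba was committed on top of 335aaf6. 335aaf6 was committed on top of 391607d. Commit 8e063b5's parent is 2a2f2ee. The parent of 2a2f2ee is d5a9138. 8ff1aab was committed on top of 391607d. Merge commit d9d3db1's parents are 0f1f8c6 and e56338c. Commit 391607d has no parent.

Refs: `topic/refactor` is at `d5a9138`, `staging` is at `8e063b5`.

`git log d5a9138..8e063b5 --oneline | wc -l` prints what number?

2

Reachable from 8e063b5: {2a2f2ee, 391607d, 8e063b5, d5a9138}.
Reachable from d5a9138: {391607d, d5a9138}.
In 8e063b5's history but not d5a9138's: {2a2f2ee, 8e063b5} — 2 commits.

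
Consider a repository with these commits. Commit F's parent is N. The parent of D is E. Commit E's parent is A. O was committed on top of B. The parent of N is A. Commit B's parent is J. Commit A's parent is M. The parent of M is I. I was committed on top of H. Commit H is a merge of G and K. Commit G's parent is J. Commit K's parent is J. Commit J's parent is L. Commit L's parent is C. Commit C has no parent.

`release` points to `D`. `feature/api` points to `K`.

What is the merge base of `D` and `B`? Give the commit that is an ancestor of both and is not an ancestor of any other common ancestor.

J

Ancestors of D: {A, C, D, E, G, H, I, J, K, L, M}.
Ancestors of B: {B, C, J, L}.
Common ancestors: {C, J, L}.
Among these, J is not an ancestor of any other common ancestor — it is the merge base.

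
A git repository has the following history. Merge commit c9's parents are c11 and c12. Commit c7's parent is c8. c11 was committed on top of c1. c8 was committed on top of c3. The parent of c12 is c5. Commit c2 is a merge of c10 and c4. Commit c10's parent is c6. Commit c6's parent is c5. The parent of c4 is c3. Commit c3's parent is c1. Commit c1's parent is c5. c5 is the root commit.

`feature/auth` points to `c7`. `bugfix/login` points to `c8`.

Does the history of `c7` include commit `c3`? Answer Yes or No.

Yes

Ancestors of c7 (commits reachable by following parents): {c1, c3, c5, c7, c8}.
c3 is in that set, so it is an ancestor of c7.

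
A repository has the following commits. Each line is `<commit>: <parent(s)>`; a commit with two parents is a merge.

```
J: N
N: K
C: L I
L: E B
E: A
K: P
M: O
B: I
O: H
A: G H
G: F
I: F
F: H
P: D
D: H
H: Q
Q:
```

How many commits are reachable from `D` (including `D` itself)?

Walking parent pointers from D: reachable set = {D, H, Q}.
That is 3 commits.

3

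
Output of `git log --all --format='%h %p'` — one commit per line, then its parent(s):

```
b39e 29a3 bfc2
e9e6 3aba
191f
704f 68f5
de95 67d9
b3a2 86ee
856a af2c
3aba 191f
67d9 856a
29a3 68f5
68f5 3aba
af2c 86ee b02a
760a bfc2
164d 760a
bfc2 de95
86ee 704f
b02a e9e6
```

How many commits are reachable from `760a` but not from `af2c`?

Reachable from 760a: {191f, 3aba, 67d9, 68f5, 704f, 760a, 856a, 86ee, af2c, b02a, bfc2, de95, e9e6}.
Reachable from af2c: {191f, 3aba, 68f5, 704f, 86ee, af2c, b02a, e9e6}.
In 760a's history but not af2c's: {67d9, 760a, 856a, bfc2, de95} — 5 commits.

5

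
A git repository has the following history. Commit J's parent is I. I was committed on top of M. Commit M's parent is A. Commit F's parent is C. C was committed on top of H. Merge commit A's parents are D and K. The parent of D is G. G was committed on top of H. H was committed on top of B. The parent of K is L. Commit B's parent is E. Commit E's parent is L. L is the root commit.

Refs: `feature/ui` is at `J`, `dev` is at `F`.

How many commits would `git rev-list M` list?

Walking parent pointers from M: reachable set = {A, B, D, E, G, H, K, L, M}.
That is 9 commits.

9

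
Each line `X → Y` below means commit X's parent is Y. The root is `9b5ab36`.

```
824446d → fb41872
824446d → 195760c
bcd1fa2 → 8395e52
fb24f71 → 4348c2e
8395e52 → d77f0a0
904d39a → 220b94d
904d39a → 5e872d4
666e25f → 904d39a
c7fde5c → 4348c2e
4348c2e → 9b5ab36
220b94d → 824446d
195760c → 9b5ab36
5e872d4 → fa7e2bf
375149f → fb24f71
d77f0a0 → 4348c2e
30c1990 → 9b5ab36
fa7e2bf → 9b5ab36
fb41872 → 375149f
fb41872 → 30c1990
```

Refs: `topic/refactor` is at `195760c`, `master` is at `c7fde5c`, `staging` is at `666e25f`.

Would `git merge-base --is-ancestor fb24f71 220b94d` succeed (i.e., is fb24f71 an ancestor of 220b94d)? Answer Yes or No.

Ancestors of 220b94d (commits reachable by following parents): {195760c, 220b94d, 30c1990, 375149f, 4348c2e, 824446d, 9b5ab36, fb24f71, fb41872}.
fb24f71 is in that set, so it is an ancestor of 220b94d.

Yes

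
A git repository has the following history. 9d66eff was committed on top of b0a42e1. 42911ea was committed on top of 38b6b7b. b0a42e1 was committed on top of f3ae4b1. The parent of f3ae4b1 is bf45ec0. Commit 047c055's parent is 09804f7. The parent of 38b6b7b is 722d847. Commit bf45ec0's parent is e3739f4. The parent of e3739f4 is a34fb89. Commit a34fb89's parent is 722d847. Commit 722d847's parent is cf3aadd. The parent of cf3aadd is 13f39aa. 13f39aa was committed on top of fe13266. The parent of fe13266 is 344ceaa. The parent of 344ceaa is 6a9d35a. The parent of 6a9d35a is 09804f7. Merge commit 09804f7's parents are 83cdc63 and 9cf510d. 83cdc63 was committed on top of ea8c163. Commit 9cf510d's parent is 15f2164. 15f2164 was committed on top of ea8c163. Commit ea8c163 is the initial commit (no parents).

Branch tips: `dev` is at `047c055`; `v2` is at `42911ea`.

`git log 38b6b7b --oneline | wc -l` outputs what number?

12

Walking parent pointers from 38b6b7b: reachable set = {09804f7, 13f39aa, 15f2164, 344ceaa, 38b6b7b, 6a9d35a, 722d847, 83cdc63, 9cf510d, cf3aadd, ea8c163, fe13266}.
That is 12 commits.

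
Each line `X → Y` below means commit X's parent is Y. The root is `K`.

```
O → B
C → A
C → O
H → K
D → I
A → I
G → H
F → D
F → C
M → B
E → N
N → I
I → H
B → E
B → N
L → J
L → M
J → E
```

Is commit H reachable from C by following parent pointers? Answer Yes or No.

Yes

Ancestors of C (commits reachable by following parents): {A, B, C, E, H, I, K, N, O}.
H is in that set, so it is an ancestor of C.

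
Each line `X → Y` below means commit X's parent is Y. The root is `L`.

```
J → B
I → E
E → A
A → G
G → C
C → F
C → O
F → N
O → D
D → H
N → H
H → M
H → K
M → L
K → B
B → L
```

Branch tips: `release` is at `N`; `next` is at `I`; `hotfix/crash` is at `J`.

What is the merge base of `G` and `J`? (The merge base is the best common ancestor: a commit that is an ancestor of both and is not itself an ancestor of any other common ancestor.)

Ancestors of G: {B, C, D, F, G, H, K, L, M, N, O}.
Ancestors of J: {B, J, L}.
Common ancestors: {B, L}.
Among these, B is not an ancestor of any other common ancestor — it is the merge base.

B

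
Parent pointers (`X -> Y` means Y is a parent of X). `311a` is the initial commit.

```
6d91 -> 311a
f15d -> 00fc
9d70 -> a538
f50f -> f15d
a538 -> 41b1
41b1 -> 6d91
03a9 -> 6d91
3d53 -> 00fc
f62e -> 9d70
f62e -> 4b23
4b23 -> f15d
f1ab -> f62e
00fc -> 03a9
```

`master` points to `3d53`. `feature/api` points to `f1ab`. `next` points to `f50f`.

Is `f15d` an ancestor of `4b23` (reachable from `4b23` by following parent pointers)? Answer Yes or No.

Yes

Ancestors of 4b23 (commits reachable by following parents): {00fc, 03a9, 311a, 4b23, 6d91, f15d}.
f15d is in that set, so it is an ancestor of 4b23.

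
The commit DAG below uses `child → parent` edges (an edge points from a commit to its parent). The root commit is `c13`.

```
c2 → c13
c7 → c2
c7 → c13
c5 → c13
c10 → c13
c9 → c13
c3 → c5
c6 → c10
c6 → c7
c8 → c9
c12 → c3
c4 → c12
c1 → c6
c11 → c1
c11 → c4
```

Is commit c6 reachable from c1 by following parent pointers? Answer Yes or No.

Ancestors of c1 (commits reachable by following parents): {c1, c10, c13, c2, c6, c7}.
c6 is in that set, so it is an ancestor of c1.

Yes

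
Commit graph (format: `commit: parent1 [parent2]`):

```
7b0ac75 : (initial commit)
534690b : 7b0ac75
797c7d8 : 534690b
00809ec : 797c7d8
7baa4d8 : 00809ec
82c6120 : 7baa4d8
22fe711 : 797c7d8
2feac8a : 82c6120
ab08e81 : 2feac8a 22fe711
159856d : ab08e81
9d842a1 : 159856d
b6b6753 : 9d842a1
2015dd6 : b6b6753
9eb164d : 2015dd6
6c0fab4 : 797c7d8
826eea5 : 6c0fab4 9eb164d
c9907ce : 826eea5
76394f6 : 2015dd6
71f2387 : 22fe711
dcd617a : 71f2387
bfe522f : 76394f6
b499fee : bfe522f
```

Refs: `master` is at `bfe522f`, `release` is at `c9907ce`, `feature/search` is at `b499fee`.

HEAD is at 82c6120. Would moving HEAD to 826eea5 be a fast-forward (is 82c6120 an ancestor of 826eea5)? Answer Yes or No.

A fast-forward from 82c6120 to 826eea5 is possible iff 82c6120 is an ancestor of 826eea5.
Ancestors of 826eea5: {00809ec, 159856d, 2015dd6, 22fe711, 2feac8a, 534690b, 6c0fab4, 797c7d8, 7b0ac75, 7baa4d8, 826eea5, 82c6120, 9d842a1, 9eb164d, ab08e81, b6b6753}.
82c6120 is among them, so fast-forward is possible.

Yes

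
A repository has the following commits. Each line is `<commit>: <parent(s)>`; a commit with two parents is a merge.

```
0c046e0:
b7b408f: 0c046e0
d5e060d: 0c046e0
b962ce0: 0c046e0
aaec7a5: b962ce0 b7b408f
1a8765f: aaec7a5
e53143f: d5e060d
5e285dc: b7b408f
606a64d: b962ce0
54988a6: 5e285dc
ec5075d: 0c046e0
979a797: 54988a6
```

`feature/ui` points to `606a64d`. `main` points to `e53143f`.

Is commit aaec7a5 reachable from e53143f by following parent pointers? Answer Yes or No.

Ancestors of e53143f: {0c046e0, d5e060d, e53143f}.
aaec7a5 is not in that set, so it is not an ancestor of e53143f.

No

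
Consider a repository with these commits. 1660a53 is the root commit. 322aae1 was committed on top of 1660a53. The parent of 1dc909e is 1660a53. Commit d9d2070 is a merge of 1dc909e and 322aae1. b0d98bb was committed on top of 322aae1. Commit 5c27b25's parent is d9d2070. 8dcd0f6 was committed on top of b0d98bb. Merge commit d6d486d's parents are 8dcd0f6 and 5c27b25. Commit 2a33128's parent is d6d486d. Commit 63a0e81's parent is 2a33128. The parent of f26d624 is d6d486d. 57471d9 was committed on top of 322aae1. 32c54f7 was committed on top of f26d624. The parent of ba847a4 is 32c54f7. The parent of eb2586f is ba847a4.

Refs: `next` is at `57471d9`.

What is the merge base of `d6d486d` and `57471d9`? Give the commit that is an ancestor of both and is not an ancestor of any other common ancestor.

322aae1

Ancestors of d6d486d: {1660a53, 1dc909e, 322aae1, 5c27b25, 8dcd0f6, b0d98bb, d6d486d, d9d2070}.
Ancestors of 57471d9: {1660a53, 322aae1, 57471d9}.
Common ancestors: {1660a53, 322aae1}.
Among these, 322aae1 is not an ancestor of any other common ancestor — it is the merge base.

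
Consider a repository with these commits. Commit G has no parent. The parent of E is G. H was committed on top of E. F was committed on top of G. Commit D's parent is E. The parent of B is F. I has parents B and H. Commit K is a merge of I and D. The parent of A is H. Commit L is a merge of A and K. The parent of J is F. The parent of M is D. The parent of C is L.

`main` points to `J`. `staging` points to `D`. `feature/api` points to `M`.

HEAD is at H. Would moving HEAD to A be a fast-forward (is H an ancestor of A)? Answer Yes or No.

Yes

A fast-forward from H to A is possible iff H is an ancestor of A.
Ancestors of A: {A, E, G, H}.
H is among them, so fast-forward is possible.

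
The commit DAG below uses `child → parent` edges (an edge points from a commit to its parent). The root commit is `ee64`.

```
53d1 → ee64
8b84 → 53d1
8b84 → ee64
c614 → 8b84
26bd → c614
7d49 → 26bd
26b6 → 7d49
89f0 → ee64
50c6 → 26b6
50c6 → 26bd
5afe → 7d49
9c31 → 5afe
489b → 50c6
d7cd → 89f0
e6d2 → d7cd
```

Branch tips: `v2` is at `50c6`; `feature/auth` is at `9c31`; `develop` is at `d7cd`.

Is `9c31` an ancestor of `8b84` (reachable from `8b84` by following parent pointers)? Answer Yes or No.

No

Ancestors of 8b84: {53d1, 8b84, ee64}.
9c31 is not in that set, so it is not an ancestor of 8b84.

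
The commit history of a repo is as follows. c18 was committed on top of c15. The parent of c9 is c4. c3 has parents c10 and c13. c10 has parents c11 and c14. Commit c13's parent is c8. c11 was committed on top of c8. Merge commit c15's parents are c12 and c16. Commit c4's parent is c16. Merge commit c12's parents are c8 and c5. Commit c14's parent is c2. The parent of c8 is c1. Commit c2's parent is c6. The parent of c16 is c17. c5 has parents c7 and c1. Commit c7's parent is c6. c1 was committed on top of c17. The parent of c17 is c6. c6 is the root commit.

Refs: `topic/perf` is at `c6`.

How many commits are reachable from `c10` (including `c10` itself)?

Walking parent pointers from c10: reachable set = {c1, c10, c11, c14, c17, c2, c6, c8}.
That is 8 commits.

8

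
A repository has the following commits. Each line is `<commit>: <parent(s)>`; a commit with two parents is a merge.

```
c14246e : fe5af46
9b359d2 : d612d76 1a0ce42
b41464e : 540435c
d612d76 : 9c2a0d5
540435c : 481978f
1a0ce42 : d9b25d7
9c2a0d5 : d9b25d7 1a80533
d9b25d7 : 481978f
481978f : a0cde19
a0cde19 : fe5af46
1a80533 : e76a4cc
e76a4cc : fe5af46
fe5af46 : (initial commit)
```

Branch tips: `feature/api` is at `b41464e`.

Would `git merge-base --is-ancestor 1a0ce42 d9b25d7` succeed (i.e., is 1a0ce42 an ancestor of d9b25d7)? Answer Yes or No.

No

Ancestors of d9b25d7: {481978f, a0cde19, d9b25d7, fe5af46}.
1a0ce42 is not in that set, so it is not an ancestor of d9b25d7.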